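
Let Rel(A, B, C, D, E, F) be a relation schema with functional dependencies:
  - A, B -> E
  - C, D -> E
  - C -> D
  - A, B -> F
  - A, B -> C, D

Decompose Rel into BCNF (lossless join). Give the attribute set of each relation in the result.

{A, B, C, F}; {C, D, E}

Candidate key of the original relation: {A, B}.
Within {A, B, C, D, E, F}: {C, D}⁺ ∩ {A, B, C, D, E, F} = {C, D, E}, not the whole set, so C, D -> E violates BCNF; decompose into {C, D, E} and {A, B, C, D, F}.
{C, D, E}: every determinant is a superkey — BCNF.
Within {A, B, C, D, F}: {C}⁺ ∩ {A, B, C, D, F} = {C, D}, not the whole set, so C -> D violates BCNF; decompose into {C, D} and {A, B, C, F}.
{C, D}: every determinant is a superkey — BCNF.
{A, B, C, F}: every determinant is a superkey — BCNF.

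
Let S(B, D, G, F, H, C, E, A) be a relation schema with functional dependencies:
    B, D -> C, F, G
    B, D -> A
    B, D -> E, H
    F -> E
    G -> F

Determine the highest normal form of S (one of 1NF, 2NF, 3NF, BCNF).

Candidate key: {B, D}. Prime attributes: {B, D}.
For F -> E we have {F}⁺ = {E, F}; {F} is not a superkey, so BCNF fails.
F -> E has non-prime {E} on the right and a non-superkey on the left, so 3NF fails.
No non-prime attribute depends on a proper subset of any candidate key, so 2NF holds.

2NF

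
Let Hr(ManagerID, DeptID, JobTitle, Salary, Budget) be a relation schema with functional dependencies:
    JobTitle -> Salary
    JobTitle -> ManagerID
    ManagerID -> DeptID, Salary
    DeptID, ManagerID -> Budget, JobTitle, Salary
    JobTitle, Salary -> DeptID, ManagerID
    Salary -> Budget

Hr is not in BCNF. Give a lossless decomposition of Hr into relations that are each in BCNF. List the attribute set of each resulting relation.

Candidate keys of the original relation: {JobTitle}, {ManagerID}.
In {Budget, DeptID, JobTitle, ManagerID, Salary}, {Salary} is not a superkey ({Salary}⁺ restricted to this set is {Budget, Salary}), so split on Salary -> Budget into {Budget, Salary} and {DeptID, JobTitle, ManagerID, Salary}.
{Budget, Salary}: every determinant is a superkey — BCNF.
{DeptID, JobTitle, ManagerID, Salary}: every determinant is a superkey — BCNF.

{Budget, Salary}; {DeptID, JobTitle, ManagerID, Salary}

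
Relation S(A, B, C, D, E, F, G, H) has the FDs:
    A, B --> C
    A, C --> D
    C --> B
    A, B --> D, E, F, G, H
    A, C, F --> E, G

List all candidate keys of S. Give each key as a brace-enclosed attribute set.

{A, B}, {A, C}

Attributes never on any right-hand side: {A} — every candidate key must contain it.
{A, B}⁺ = {A, B, C, D, E, F, G, H} — all of the relation — so {A, B} is a candidate key.
{A, C}⁺ = {A, B, C, D, E, F, G, H} — all of the relation — so {A, C} is a candidate key.
No proper subset of any of these is a key, and no other minimal superkey exists.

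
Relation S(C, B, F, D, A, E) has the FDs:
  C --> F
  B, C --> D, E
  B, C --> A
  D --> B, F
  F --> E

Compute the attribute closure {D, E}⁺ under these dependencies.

{B, D, E, F}

Start with {D, E}.
D --> B, F applies; add {B, F} → now {B, D, E, F}.
No further FD applies.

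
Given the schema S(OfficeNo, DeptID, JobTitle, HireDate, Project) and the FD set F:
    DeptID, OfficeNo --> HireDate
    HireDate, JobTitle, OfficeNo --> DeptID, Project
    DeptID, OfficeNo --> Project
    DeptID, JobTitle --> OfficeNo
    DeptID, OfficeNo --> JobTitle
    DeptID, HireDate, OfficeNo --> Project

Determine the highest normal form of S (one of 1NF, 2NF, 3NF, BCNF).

Candidate keys: {DeptID, JobTitle}, {DeptID, OfficeNo}, {HireDate, JobTitle, OfficeNo}. Prime attributes: {DeptID, HireDate, JobTitle, OfficeNo}.
The left-hand side of every FD is a superkey, so BCNF is satisfied.

BCNF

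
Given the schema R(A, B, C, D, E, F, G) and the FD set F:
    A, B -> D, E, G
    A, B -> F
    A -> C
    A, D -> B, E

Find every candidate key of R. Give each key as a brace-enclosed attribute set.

{A, B}, {A, D}

{A} never appears on the right of any FD, so every key must include it.
{A, B}⁺ = {A, B, C, D, E, F, G} — all of the relation — so {A, B} is a candidate key.
{A, D}⁺ = {A, B, C, D, E, F, G} — all of the relation — so {A, D} is a candidate key.
No proper subset of any of these is a key, and no other minimal superkey exists.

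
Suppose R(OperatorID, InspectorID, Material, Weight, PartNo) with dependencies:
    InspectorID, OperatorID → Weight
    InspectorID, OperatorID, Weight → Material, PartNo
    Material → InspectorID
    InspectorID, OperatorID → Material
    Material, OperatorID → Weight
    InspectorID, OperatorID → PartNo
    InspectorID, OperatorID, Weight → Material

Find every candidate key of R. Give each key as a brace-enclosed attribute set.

{InspectorID, OperatorID}, {Material, OperatorID}

No FD produces {OperatorID}, so it must be in every candidate key.
{InspectorID, OperatorID}⁺ = {InspectorID, Material, OperatorID, PartNo, Weight} — all of the relation — so {InspectorID, OperatorID} is a candidate key.
{Material, OperatorID}⁺ = {InspectorID, Material, OperatorID, PartNo, Weight} — all of the relation — so {Material, OperatorID} is a candidate key.
These are minimal and exhaustive — every other superkey contains one of them.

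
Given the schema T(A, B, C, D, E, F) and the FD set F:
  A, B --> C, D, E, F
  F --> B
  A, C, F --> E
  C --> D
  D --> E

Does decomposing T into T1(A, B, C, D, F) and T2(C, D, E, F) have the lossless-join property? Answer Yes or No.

Yes

The shared attributes are {C, D, F} and {C, D, F}⁺ = {B, C, D, E, F}.
This includes all of T2, so the common attributes are a superkey of T2 — the join is lossless.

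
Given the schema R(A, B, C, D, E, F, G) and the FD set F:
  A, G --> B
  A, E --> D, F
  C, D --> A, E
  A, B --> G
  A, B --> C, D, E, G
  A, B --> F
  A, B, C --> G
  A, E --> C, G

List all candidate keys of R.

{A, B}, {A, E}, {A, G}, {C, D}

{A, B} is a candidate key since {A, B}⁺ = {A, B, C, D, E, F, G} covers every attribute.
{A, E} is a candidate key since {A, E}⁺ = {A, B, C, D, E, F, G} covers every attribute.
{A, G} is a candidate key since {A, G}⁺ = {A, B, C, D, E, F, G} covers every attribute.
{C, D} is a candidate key since {C, D}⁺ = {A, B, C, D, E, F, G} covers every attribute.
No proper subset of any of these is a key, and no other minimal superkey exists.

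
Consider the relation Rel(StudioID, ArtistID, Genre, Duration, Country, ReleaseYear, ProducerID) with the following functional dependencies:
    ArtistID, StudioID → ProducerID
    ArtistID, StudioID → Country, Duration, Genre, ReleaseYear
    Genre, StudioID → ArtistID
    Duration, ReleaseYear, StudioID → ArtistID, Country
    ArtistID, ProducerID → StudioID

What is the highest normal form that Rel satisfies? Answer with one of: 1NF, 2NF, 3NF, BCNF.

BCNF

Candidate keys: {ArtistID, ProducerID}, {ArtistID, StudioID}, {Duration, ReleaseYear, StudioID}, {Genre, StudioID}. Prime attributes: {ArtistID, Duration, Genre, ProducerID, ReleaseYear, StudioID}.
Every FD has a superkey on the left, so the relation is in BCNF.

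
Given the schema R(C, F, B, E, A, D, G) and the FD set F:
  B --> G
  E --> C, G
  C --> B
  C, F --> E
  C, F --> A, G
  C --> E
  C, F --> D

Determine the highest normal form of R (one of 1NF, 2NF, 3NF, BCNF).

Candidate keys: {C, F}, {E, F}. Prime attributes: {C, E, F}.
B --> G: {B}⁺ = {B, G}, which is not all of the attributes, so the left side is not a superkey — BCNF is violated.
B --> G has non-prime {G} on the right and a non-superkey on the left, so 3NF fails.
{C} is a proper subset of the key {C, F}, and {C}⁺ contains the non-prime attributes {B, G} — a partial dependency, so 2NF is violated.

1NF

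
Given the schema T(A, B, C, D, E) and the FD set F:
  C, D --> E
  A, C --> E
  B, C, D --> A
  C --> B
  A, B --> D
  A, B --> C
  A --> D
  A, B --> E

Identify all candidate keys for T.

Closure of {A, B} is {A, B, C, D, E}, the whole schema; {A, B} is a candidate key.
Closure of {A, C} is {A, B, C, D, E}, the whole schema; {A, C} is a candidate key.
Closure of {C, D} is {A, B, C, D, E}, the whole schema; {C, D} is a candidate key.
These are minimal and exhaustive — every other superkey contains one of them.

{A, B}, {A, C}, {C, D}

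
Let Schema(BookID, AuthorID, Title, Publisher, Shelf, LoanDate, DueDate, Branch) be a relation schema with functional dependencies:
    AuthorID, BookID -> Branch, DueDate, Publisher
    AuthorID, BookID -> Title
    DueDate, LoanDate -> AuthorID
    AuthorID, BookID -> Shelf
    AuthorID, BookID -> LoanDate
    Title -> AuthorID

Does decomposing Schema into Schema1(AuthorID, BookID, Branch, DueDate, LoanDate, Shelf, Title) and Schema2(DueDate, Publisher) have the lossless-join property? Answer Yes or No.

Common attributes: {DueDate}; their closure is {DueDate}.
The closure covers neither Schema1 nor Schema2 entirely; the join is not lossless.

No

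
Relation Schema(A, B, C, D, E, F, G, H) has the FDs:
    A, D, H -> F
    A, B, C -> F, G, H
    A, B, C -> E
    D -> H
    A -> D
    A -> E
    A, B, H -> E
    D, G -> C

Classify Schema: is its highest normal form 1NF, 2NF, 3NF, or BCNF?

1NF

Candidate keys: {A, B, C}, {A, B, G}. Prime attributes: {A, B, C, G}.
A, D, H -> F: {A, D, H}⁺ = {A, D, E, F, H}, which is not all of the attributes, so the left side is not a superkey — BCNF is violated.
Because {F} is non-prime and the left side of A, D, H -> F is not a superkey, the relation is not in 3NF.
{A} is a proper subset of the key {A, B, C}, and {A}⁺ contains the non-prime attributes {D, E, F, H} — a partial dependency, so 2NF is violated.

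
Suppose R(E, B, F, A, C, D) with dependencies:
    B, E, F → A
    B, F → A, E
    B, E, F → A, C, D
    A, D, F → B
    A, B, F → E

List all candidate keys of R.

No FD produces {F}, so it must be in every candidate key.
{B, F} is a candidate key since {B, F}⁺ = {A, B, C, D, E, F} covers every attribute.
{A, D, F} is a candidate key since {A, D, F}⁺ = {A, B, C, D, E, F} covers every attribute.
No proper subset of any of these is a key, and no other minimal superkey exists.

{A, D, F}, {B, F}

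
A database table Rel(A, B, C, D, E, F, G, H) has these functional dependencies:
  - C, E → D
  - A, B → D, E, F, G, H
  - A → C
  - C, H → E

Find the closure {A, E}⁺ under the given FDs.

{A, C, D, E}

Start with {A, E}.
A → C applies; add {C} → now {A, C, E}.
C, E → D applies; add {D} → now {A, C, D, E}.
No further FD applies.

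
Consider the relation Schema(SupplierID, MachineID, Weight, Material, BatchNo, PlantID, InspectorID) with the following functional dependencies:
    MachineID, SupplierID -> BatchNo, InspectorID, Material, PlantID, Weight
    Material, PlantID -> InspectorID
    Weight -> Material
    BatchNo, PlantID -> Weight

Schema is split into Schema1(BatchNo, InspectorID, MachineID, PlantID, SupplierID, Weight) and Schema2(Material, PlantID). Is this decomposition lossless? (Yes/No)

Common attributes: {PlantID}; their closure is {PlantID}.
The closure covers neither Schema1 nor Schema2 entirely; the join is not lossless.

No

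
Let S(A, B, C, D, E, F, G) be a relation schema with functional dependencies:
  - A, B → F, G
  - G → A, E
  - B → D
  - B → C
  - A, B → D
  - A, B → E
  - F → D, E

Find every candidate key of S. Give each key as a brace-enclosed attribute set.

{A, B}, {B, G}

Attributes never on any right-hand side: {B} — every candidate key must contain it.
{A, B} is a candidate key since {A, B}⁺ = {A, B, C, D, E, F, G} covers every attribute.
{B, G} is a candidate key since {B, G}⁺ = {A, B, C, D, E, F, G} covers every attribute.
These are minimal and exhaustive — every other superkey contains one of them.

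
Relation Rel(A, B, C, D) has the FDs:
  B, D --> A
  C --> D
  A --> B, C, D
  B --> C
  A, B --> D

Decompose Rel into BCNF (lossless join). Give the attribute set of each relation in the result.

{A, B, C}; {C, D}

Candidate keys of the original relation: {A}, {B}.
In {A, B, C, D}, {C} is not a superkey ({C}⁺ restricted to this set is {C, D}), so split on C --> D into {C, D} and {A, B, C}.
{C, D}: every determinant is a superkey — BCNF.
{A, B, C}: every determinant is a superkey — BCNF.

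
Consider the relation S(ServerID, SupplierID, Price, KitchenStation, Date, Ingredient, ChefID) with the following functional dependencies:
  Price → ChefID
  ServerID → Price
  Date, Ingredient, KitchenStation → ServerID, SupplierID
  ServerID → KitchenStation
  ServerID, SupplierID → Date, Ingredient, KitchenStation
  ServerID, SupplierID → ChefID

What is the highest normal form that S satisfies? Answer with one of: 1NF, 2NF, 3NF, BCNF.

Candidate keys: {Date, Ingredient, KitchenStation}, {Date, Ingredient, ServerID}, {ServerID, SupplierID}. Prime attributes: {Date, Ingredient, KitchenStation, ServerID, SupplierID}.
Price → ChefID: {Price}⁺ = {ChefID, Price}, which is not all of the attributes, so the left side is not a superkey — BCNF is violated.
Price → ChefID has non-prime {ChefID} on the right and a non-superkey on the left, so 3NF fails.
{ServerID} is a proper subset of the key {ServerID, SupplierID}, and {ServerID}⁺ contains the non-prime attributes {ChefID, Price} — a partial dependency, so 2NF is violated.

1NF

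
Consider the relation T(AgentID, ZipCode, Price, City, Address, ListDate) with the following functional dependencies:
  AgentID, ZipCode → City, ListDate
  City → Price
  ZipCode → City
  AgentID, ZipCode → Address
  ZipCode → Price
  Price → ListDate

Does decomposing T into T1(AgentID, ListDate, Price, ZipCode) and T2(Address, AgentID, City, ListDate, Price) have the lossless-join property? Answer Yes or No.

The shared attributes are {AgentID, ListDate, Price} and {AgentID, ListDate, Price}⁺ = {AgentID, ListDate, Price}.
T1 ⊄ {AgentID, ListDate, Price} and T2 ⊄ {AgentID, ListDate, Price}, so the split is lossy.

No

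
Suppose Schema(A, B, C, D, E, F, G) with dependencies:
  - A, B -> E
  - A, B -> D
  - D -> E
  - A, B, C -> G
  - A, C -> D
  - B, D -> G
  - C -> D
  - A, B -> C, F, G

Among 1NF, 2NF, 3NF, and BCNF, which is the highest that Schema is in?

2NF

Candidate key: {A, B}. Prime attributes: {A, B}.
D -> E breaks BCNF: {D}⁺ = {D, E}, so {D} is not a superkey.
D -> E determines the non-prime attribute {E} from a non-superkey — 3NF is violated.
No proper subset of a key has a non-prime attribute in its closure, so there is no partial dependency; 2NF holds.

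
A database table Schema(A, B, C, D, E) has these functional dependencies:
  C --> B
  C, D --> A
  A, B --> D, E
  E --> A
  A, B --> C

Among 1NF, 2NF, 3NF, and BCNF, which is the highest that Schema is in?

Candidate keys: {A, B}, {A, C}, {B, E}, {C, D}, {C, E}. Prime attributes: {A, B, C, D, E}.
For C --> B we have {C}⁺ = {B, C}; {C} is not a superkey, so BCNF fails.
Its right-hand attributes {B} are all prime, as are those of every other non-superkey FD — the relation is in 3NF.

3NF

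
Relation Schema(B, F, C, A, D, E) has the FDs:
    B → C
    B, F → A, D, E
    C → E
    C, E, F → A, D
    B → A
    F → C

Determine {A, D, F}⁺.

Start with {A, D, F}.
F → C applies; add {C} → now {A, C, D, F}.
C → E applies; add {E} → now {A, C, D, E, F}.
No further FD applies.

{A, C, D, E, F}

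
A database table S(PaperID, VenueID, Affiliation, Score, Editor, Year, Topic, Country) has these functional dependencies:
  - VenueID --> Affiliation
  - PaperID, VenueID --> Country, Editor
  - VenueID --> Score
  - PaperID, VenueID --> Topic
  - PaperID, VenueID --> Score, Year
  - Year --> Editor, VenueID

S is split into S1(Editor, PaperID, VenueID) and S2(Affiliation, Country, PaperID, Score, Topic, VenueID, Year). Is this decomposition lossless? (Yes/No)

Yes

S1 ∩ S2 = {PaperID, VenueID}; its closure under F is {Affiliation, Country, Editor, PaperID, Score, Topic, VenueID, Year}.
S1 is contained in that closure, so S1 ∩ S2 --> S1 holds and the join is lossless.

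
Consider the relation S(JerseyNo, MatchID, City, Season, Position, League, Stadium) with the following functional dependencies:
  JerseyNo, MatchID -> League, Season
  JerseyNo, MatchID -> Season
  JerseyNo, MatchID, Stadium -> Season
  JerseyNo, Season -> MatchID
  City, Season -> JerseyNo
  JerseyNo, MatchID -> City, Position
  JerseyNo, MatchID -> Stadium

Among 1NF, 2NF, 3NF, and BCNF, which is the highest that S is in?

Candidate keys: {City, Season}, {JerseyNo, MatchID}, {JerseyNo, Season}. Prime attributes: {City, JerseyNo, MatchID, Season}.
Every FD has a superkey on the left, so the relation is in BCNF.

BCNF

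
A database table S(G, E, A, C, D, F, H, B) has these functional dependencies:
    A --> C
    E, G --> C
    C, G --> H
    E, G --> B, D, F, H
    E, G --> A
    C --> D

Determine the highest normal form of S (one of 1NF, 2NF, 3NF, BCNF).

2NF

Candidate key: {E, G}. Prime attributes: {E, G}.
A --> C breaks BCNF: {A}⁺ = {A, C, D}, so {A} is not a superkey.
A --> C determines the non-prime attribute {C} from a non-superkey — 3NF is violated.
No proper subset of a key has a non-prime attribute in its closure, so there is no partial dependency; 2NF holds.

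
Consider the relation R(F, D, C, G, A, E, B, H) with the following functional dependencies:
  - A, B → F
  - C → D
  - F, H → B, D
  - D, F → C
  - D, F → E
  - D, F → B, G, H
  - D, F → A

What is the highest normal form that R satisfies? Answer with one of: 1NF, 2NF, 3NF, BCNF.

3NF

Candidate keys: {A, B, C}, {A, B, D}, {A, B, H}, {C, F}, {D, F}, {F, H}. Prime attributes: {A, B, C, D, F, H}.
For A, B → F we have {A, B}⁺ = {A, B, F}; {A, B} is not a superkey, so BCNF fails.
But every attribute on its right side ({F}) is prime, and the same holds for every other non-superkey FD, so 3NF still holds.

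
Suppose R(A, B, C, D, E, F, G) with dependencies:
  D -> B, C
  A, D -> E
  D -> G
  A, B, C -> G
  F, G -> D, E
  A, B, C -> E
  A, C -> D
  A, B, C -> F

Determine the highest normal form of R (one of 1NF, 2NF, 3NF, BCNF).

1NF

Candidate keys: {A, C}, {A, D}, {A, F, G}. Prime attributes: {A, C, D, F, G}.
D -> B, C breaks BCNF: {D}⁺ = {B, C, D, G}, so {D} is not a superkey.
Because {B} is non-prime and the left side of D -> B, C is not a superkey, the relation is not in 3NF.
Since {D} ⊂ {A, D} and {D}⁺ ⊇ {B} with {B} non-prime, there is a partial dependency; 2NF fails.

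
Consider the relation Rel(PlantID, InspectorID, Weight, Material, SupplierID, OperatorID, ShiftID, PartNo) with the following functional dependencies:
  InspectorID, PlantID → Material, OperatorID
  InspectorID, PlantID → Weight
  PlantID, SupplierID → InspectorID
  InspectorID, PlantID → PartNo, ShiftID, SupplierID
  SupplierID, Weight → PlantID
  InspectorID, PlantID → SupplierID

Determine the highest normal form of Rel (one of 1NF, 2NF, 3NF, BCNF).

BCNF

Candidate keys: {InspectorID, PlantID}, {PlantID, SupplierID}, {SupplierID, Weight}. Prime attributes: {InspectorID, PlantID, SupplierID, Weight}.
The left-hand side of every FD is a superkey, so BCNF is satisfied.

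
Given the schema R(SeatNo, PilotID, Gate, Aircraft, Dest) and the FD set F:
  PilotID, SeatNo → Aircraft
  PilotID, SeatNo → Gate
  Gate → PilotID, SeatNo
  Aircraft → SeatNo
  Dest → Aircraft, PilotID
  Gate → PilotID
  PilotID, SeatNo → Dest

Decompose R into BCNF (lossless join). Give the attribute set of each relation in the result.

Candidate keys of the original relation: {Aircraft, PilotID}, {Dest}, {Gate}, {PilotID, SeatNo}.
Within {Aircraft, Dest, Gate, PilotID, SeatNo}: {Aircraft}⁺ ∩ {Aircraft, Dest, Gate, PilotID, SeatNo} = {Aircraft, SeatNo}, not the whole set, so Aircraft → SeatNo violates BCNF; decompose into {Aircraft, SeatNo} and {Aircraft, Dest, Gate, PilotID}.
{Aircraft, SeatNo} is in BCNF.
{Aircraft, Dest, Gate, PilotID} is in BCNF.

{Aircraft, Dest, Gate, PilotID}; {Aircraft, SeatNo}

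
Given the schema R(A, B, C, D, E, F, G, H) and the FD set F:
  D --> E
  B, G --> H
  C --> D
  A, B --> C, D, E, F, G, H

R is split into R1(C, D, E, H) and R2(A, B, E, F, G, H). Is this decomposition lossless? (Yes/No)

R1 ∩ R2 = {E, H}; its closure under F is {E, H}.
The closure covers neither R1 nor R2 entirely; the join is not lossless.

No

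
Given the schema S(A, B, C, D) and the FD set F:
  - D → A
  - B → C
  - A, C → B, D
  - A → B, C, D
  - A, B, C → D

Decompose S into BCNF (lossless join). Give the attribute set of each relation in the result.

{A, B, D}; {B, C}

Candidate keys of the original relation: {A}, {D}.
{A, B, C, D}: {B} determines {B, C} here but is not a superkey — split on B → C, giving {B, C} and {A, B, D}.
{B, C} is in BCNF.
{A, B, D} is in BCNF.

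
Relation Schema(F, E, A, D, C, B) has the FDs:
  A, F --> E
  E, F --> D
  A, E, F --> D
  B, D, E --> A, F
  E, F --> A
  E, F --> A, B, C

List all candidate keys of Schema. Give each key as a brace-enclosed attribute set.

{A, F}, {B, D, E}, {E, F}

{A, F}⁺ = {A, B, C, D, E, F} — all of the relation — so {A, F} is a candidate key.
{E, F}⁺ = {A, B, C, D, E, F} — all of the relation — so {E, F} is a candidate key.
{B, D, E}⁺ = {A, B, C, D, E, F} — all of the relation — so {B, D, E} is a candidate key.
Any other superkey properly contains one of these, so there are no further candidate keys.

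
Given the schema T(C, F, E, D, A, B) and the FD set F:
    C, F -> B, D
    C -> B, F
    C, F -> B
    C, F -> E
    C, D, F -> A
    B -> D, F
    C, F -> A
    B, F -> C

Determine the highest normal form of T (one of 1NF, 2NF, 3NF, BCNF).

BCNF

Candidate keys: {B}, {C}. Prime attributes: {B, C}.
Every FD has a superkey on the left, so the relation is in BCNF.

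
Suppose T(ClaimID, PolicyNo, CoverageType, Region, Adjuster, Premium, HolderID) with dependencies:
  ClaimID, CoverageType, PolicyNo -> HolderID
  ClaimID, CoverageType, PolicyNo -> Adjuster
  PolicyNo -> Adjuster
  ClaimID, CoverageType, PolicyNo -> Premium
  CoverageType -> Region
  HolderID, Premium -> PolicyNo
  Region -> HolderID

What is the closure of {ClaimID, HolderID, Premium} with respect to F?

{Adjuster, ClaimID, HolderID, PolicyNo, Premium}

Start with {ClaimID, HolderID, Premium}.
HolderID, Premium -> PolicyNo applies; add {PolicyNo} → now {ClaimID, HolderID, PolicyNo, Premium}.
PolicyNo -> Adjuster applies; add {Adjuster} → now {Adjuster, ClaimID, HolderID, PolicyNo, Premium}.
No further FD applies.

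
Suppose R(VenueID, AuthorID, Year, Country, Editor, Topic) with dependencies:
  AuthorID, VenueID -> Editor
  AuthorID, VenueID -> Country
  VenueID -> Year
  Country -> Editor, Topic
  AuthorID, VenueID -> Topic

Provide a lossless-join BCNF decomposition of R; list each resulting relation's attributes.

{AuthorID, Country, VenueID}; {Country, Editor, Topic}; {VenueID, Year}

Candidate key of the original relation: {AuthorID, VenueID}.
Within {AuthorID, Country, Editor, Topic, VenueID, Year}: {VenueID}⁺ ∩ {AuthorID, Country, Editor, Topic, VenueID, Year} = {VenueID, Year}, not the whole set, so VenueID -> Year violates BCNF; decompose into {VenueID, Year} and {AuthorID, Country, Editor, Topic, VenueID}.
{VenueID, Year} has no BCNF violation.
Within {AuthorID, Country, Editor, Topic, VenueID}: {Country}⁺ ∩ {AuthorID, Country, Editor, Topic, VenueID} = {Country, Editor, Topic}, not the whole set, so Country -> Editor, Topic violates BCNF; decompose into {Country, Editor, Topic} and {AuthorID, Country, VenueID}.
{Country, Editor, Topic} has no BCNF violation.
{AuthorID, Country, VenueID} has no BCNF violation.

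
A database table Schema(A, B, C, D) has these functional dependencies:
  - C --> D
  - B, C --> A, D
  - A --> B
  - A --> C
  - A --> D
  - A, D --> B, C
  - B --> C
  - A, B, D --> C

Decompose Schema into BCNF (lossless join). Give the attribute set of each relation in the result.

Candidate keys of the original relation: {A}, {B}.
Within {A, B, C, D}: {C}⁺ ∩ {A, B, C, D} = {C, D}, not the whole set, so C --> D violates BCNF; decompose into {C, D} and {A, B, C}.
{C, D} is in BCNF.
{A, B, C} is in BCNF.

{A, B, C}; {C, D}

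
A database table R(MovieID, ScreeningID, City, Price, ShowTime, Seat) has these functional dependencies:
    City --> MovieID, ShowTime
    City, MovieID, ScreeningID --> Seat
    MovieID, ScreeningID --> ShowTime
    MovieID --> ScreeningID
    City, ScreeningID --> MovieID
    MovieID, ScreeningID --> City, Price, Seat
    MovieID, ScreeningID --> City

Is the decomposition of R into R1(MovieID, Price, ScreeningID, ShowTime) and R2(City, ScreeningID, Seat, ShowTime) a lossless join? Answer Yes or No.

No

The shared attributes are {ScreeningID, ShowTime} and {ScreeningID, ShowTime}⁺ = {ScreeningID, ShowTime}.
Neither R1 nor R2 is contained in that closure, so the decomposition is lossy.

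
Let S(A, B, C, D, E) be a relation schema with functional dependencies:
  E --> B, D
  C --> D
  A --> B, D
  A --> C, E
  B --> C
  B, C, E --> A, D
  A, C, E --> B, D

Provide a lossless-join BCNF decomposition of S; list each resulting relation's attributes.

{A, B, E}; {B, C}; {C, D}

Candidate keys of the original relation: {A}, {E}.
{A, B, C, D, E}: {C} determines {C, D} here but is not a superkey — split on C --> D, giving {C, D} and {A, B, C, E}.
{C, D} has no BCNF violation.
{A, B, C, E}: {B} determines {B, C} here but is not a superkey — split on B --> C, giving {B, C} and {A, B, E}.
{B, C} has no BCNF violation.
{A, B, E} has no BCNF violation.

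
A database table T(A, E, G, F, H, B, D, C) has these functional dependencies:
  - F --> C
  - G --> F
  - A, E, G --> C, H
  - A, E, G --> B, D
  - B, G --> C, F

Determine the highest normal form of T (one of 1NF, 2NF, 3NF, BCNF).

1NF

Candidate key: {A, E, G}. Prime attributes: {A, E, G}.
F --> C breaks BCNF: {F}⁺ = {C, F}, so {F} is not a superkey.
F --> C has non-prime {C} on the right and a non-superkey on the left, so 3NF fails.
Since {G} ⊂ {A, E, G} and {G}⁺ ⊇ {C, F} with {C, F} non-prime, there is a partial dependency; 2NF fails.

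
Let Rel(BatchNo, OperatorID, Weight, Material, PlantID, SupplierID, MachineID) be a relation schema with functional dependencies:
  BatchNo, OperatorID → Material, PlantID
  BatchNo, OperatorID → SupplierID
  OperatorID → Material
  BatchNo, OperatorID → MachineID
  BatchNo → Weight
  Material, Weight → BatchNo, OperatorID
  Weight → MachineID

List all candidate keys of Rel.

{BatchNo, Material} is a candidate key since {BatchNo, Material}⁺ = {BatchNo, MachineID, Material, OperatorID, PlantID, SupplierID, Weight} covers every attribute.
{BatchNo, OperatorID} is a candidate key since {BatchNo, OperatorID}⁺ = {BatchNo, MachineID, Material, OperatorID, PlantID, SupplierID, Weight} covers every attribute.
{Material, Weight} is a candidate key since {Material, Weight}⁺ = {BatchNo, MachineID, Material, OperatorID, PlantID, SupplierID, Weight} covers every attribute.
{OperatorID, Weight} is a candidate key since {OperatorID, Weight}⁺ = {BatchNo, MachineID, Material, OperatorID, PlantID, SupplierID, Weight} covers every attribute.
Any other superkey properly contains one of these, so there are no further candidate keys.

{BatchNo, Material}, {BatchNo, OperatorID}, {Material, Weight}, {OperatorID, Weight}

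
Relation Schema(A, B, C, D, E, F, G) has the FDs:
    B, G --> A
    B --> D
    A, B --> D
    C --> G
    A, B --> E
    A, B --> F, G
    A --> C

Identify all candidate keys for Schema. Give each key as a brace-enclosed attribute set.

{A, B}, {B, C}, {B, G}

{B} never appears on the right of any FD, so every key must include it.
{A, B}⁺ = {A, B, C, D, E, F, G} — all of the relation — so {A, B} is a candidate key.
{B, C}⁺ = {A, B, C, D, E, F, G} — all of the relation — so {B, C} is a candidate key.
{B, G}⁺ = {A, B, C, D, E, F, G} — all of the relation — so {B, G} is a candidate key.
Any other superkey properly contains one of these, so there are no further candidate keys.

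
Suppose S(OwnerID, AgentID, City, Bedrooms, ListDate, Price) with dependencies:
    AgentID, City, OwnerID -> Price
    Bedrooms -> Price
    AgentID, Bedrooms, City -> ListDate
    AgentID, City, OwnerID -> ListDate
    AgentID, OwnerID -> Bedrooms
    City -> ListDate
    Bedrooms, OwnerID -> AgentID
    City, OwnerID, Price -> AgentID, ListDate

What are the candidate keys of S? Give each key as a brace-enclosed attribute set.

{City, OwnerID} never appear on the right of any FD, so every key must include all of them.
{AgentID, City, OwnerID}⁺ = {AgentID, Bedrooms, City, ListDate, OwnerID, Price} — all of the relation — so {AgentID, City, OwnerID} is a candidate key.
{Bedrooms, City, OwnerID}⁺ = {AgentID, Bedrooms, City, ListDate, OwnerID, Price} — all of the relation — so {Bedrooms, City, OwnerID} is a candidate key.
{City, OwnerID, Price}⁺ = {AgentID, Bedrooms, City, ListDate, OwnerID, Price} — all of the relation — so {City, OwnerID, Price} is a candidate key.
These are minimal and exhaustive — every other superkey contains one of them.

{AgentID, City, OwnerID}, {Bedrooms, City, OwnerID}, {City, OwnerID, Price}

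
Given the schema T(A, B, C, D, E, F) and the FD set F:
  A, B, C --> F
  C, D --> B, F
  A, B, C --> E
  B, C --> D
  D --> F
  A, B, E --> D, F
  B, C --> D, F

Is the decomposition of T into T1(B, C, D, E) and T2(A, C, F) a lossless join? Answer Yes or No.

No

T1 ∩ T2 = {C}; its closure under F is {C}.
The closure covers neither T1 nor T2 entirely; the join is not lossless.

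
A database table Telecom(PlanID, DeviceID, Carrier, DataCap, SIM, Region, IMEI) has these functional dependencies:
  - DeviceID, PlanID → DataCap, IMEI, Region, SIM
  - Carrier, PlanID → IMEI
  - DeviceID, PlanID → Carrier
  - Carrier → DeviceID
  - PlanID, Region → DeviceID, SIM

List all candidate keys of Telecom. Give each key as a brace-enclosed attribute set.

{PlanID} never appears on the right of any FD, so every key must include it.
Closure of {Carrier, PlanID} is {Carrier, DataCap, DeviceID, IMEI, PlanID, Region, SIM}, the whole schema; {Carrier, PlanID} is a candidate key.
Closure of {DeviceID, PlanID} is {Carrier, DataCap, DeviceID, IMEI, PlanID, Region, SIM}, the whole schema; {DeviceID, PlanID} is a candidate key.
Closure of {PlanID, Region} is {Carrier, DataCap, DeviceID, IMEI, PlanID, Region, SIM}, the whole schema; {PlanID, Region} is a candidate key.
No proper subset of any of these is a key, and no other minimal superkey exists.

{Carrier, PlanID}, {DeviceID, PlanID}, {PlanID, Region}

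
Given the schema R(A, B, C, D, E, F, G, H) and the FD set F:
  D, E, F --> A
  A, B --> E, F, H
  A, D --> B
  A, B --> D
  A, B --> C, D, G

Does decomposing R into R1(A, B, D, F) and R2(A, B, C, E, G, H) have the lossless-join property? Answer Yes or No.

Yes

The shared attributes are {A, B} and {A, B}⁺ = {A, B, C, D, E, F, G, H}.
This includes all of R1, so the common attributes are a superkey of R1 — the join is lossless.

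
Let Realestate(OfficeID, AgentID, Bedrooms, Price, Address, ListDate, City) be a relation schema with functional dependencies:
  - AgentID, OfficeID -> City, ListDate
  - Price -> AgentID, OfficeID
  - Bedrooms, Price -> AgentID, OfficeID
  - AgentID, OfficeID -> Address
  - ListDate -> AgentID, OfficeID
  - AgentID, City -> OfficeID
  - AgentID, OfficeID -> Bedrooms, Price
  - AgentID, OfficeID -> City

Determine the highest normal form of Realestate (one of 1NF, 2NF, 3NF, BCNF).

BCNF

Candidate keys: {AgentID, City}, {AgentID, OfficeID}, {ListDate}, {Price}. Prime attributes: {AgentID, City, ListDate, OfficeID, Price}.
The left-hand side of every FD is a superkey, so BCNF is satisfied.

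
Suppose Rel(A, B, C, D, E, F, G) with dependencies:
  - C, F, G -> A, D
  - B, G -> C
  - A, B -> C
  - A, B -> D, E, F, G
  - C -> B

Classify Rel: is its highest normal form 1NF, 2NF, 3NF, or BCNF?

3NF

Candidate keys: {A, B}, {A, C}, {B, F, G}, {C, F, G}. Prime attributes: {A, B, C, F, G}.
B, G -> C breaks BCNF: {B, G}⁺ = {B, C, G}, so {B, G} is not a superkey.
Since {C} ⊆ prime attributes and every other non-superkey FD also has a prime right side, the schema is in 3NF.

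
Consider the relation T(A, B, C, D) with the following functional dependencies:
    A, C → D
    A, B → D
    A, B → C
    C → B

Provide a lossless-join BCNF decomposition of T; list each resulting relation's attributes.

Candidate keys of the original relation: {A, B}, {A, C}.
Within {A, B, C, D}: {C}⁺ ∩ {A, B, C, D} = {B, C}, not the whole set, so C → B violates BCNF; decompose into {B, C} and {A, C, D}.
{B, C} is in BCNF.
{A, C, D} is in BCNF.

{A, C, D}; {B, C}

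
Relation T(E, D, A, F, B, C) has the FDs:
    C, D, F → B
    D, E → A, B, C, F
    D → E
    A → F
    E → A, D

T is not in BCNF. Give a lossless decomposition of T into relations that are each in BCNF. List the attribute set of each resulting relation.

Candidate keys of the original relation: {D}, {E}.
Within {A, B, C, D, E, F}: {A}⁺ ∩ {A, B, C, D, E, F} = {A, F}, not the whole set, so A → F violates BCNF; decompose into {A, F} and {A, B, C, D, E}.
{A, F}: every determinant is a superkey — BCNF.
{A, B, C, D, E}: every determinant is a superkey — BCNF.

{A, B, C, D, E}; {A, F}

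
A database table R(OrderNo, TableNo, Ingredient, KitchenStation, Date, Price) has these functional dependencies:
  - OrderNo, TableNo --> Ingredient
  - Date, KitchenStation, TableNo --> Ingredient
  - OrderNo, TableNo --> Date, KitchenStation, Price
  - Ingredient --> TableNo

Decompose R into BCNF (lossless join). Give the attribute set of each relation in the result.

Candidate keys of the original relation: {Ingredient, OrderNo}, {OrderNo, TableNo}.
{Date, Ingredient, KitchenStation, OrderNo, Price, TableNo}: {Date, KitchenStation, TableNo} determines {Date, Ingredient, KitchenStation, TableNo} here but is not a superkey — split on Date, KitchenStation, TableNo --> Ingredient, giving {Date, Ingredient, KitchenStation, TableNo} and {Date, KitchenStation, OrderNo, Price, TableNo}.
{Date, Ingredient, KitchenStation, TableNo}: {Ingredient} determines {Ingredient, TableNo} here but is not a superkey — split on Ingredient --> TableNo, giving {Ingredient, TableNo} and {Date, Ingredient, KitchenStation}.
{Ingredient, TableNo}: every determinant is a superkey — BCNF.
{Date, Ingredient, KitchenStation}: every determinant is a superkey — BCNF.
{Date, KitchenStation, OrderNo, Price, TableNo}: every determinant is a superkey — BCNF.

{Date, Ingredient, KitchenStation}; {Date, KitchenStation, OrderNo, Price, TableNo}; {Ingredient, TableNo}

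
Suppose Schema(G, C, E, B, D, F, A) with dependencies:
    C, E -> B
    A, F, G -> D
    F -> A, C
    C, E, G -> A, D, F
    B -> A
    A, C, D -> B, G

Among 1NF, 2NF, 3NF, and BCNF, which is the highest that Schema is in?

1NF

Candidate keys: {C, D, E}, {C, E, G}, {D, E, F}, {E, F, G}. Prime attributes: {C, D, E, F, G}.
For C, E -> B we have {C, E}⁺ = {A, B, C, E}; {C, E} is not a superkey, so BCNF fails.
C, E -> B determines the non-prime attribute {B} from a non-superkey — 3NF is violated.
{C, E} is a proper subset of the key {C, D, E}, and {C, E}⁺ contains the non-prime attributes {A, B} — a partial dependency, so 2NF is violated.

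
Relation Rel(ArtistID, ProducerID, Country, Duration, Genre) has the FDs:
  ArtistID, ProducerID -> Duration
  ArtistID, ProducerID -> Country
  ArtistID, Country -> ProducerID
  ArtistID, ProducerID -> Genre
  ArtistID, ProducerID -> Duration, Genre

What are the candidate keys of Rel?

{ArtistID, Country}, {ArtistID, ProducerID}

{ArtistID} never appears on the right of any FD, so every key must include it.
Closure of {ArtistID, Country} is {ArtistID, Country, Duration, Genre, ProducerID}, the whole schema; {ArtistID, Country} is a candidate key.
Closure of {ArtistID, ProducerID} is {ArtistID, Country, Duration, Genre, ProducerID}, the whole schema; {ArtistID, ProducerID} is a candidate key.
These are minimal and exhaustive — every other superkey contains one of them.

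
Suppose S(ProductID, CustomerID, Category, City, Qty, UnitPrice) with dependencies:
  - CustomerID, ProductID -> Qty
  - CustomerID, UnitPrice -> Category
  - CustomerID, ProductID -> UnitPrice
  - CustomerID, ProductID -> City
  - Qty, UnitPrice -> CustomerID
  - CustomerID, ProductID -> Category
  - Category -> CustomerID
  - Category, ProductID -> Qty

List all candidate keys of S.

{Category, ProductID}, {CustomerID, ProductID}, {ProductID, Qty, UnitPrice}

{ProductID} never appears on the right of any FD, so every key must include it.
{Category, ProductID}⁺ = {Category, City, CustomerID, ProductID, Qty, UnitPrice} — all of the relation — so {Category, ProductID} is a candidate key.
{CustomerID, ProductID}⁺ = {Category, City, CustomerID, ProductID, Qty, UnitPrice} — all of the relation — so {CustomerID, ProductID} is a candidate key.
{ProductID, Qty, UnitPrice}⁺ = {Category, City, CustomerID, ProductID, Qty, UnitPrice} — all of the relation — so {ProductID, Qty, UnitPrice} is a candidate key.
No proper subset of any of these is a key, and no other minimal superkey exists.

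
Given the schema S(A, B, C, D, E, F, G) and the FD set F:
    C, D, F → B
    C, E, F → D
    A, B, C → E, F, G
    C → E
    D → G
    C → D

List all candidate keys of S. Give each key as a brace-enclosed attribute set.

{A, B, C}, {A, C, F}

No FD produces {A, C}, so they must be in every candidate key.
Closure of {A, B, C} is {A, B, C, D, E, F, G}, the whole schema; {A, B, C} is a candidate key.
Closure of {A, C, F} is {A, B, C, D, E, F, G}, the whole schema; {A, C, F} is a candidate key.
Any other superkey properly contains one of these, so there are no further candidate keys.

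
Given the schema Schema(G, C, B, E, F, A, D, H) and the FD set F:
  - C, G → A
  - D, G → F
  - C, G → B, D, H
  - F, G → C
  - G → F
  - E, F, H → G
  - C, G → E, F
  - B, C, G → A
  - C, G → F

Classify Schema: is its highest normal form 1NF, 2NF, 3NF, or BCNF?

BCNF

Candidate keys: {E, F, H}, {G}. Prime attributes: {E, F, G, H}.
Each dependency's left side is a superkey — BCNF holds.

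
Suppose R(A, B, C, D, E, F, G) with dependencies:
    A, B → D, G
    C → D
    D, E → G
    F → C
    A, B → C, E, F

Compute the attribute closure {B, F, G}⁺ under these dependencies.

Start with {B, F, G}.
F → C applies; add {C} → now {B, C, F, G}.
C → D applies; add {D} → now {B, C, D, F, G}.
No further FD applies.

{B, C, D, F, G}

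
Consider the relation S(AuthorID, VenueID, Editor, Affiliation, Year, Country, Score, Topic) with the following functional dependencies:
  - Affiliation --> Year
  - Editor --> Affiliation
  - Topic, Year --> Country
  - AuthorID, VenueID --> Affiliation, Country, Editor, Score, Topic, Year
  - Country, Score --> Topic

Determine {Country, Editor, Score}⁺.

{Affiliation, Country, Editor, Score, Topic, Year}

Start with {Country, Editor, Score}.
Editor --> Affiliation applies; add {Affiliation} → now {Affiliation, Country, Editor, Score}.
Country, Score --> Topic applies; add {Topic} → now {Affiliation, Country, Editor, Score, Topic}.
Affiliation --> Year applies; add {Year} → now {Affiliation, Country, Editor, Score, Topic, Year}.
No further FD applies.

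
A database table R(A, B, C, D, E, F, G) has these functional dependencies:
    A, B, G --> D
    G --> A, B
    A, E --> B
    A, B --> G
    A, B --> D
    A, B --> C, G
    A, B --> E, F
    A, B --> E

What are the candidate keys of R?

Closure of {G} is {A, B, C, D, E, F, G}, the whole schema; {G} is a candidate key.
Closure of {A, B} is {A, B, C, D, E, F, G}, the whole schema; {A, B} is a candidate key.
Closure of {A, E} is {A, B, C, D, E, F, G}, the whole schema; {A, E} is a candidate key.
These are minimal and exhaustive — every other superkey contains one of them.

{A, B}, {A, E}, {G}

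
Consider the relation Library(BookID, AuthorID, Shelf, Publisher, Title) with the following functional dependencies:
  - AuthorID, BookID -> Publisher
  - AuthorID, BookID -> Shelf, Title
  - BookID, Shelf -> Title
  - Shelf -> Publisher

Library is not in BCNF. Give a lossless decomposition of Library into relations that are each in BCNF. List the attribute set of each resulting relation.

Candidate key of the original relation: {AuthorID, BookID}.
Within {AuthorID, BookID, Publisher, Shelf, Title}: {BookID, Shelf}⁺ ∩ {AuthorID, BookID, Publisher, Shelf, Title} = {BookID, Publisher, Shelf, Title}, not the whole set, so BookID, Shelf -> Publisher, Title violates BCNF; decompose into {BookID, Publisher, Shelf, Title} and {AuthorID, BookID, Shelf}.
Within {BookID, Publisher, Shelf, Title}: {Shelf}⁺ ∩ {BookID, Publisher, Shelf, Title} = {Publisher, Shelf}, not the whole set, so Shelf -> Publisher violates BCNF; decompose into {Publisher, Shelf} and {BookID, Shelf, Title}.
{Publisher, Shelf} has no BCNF violation.
{BookID, Shelf, Title} has no BCNF violation.
{AuthorID, BookID, Shelf} has no BCNF violation.

{AuthorID, BookID, Shelf}; {BookID, Shelf, Title}; {Publisher, Shelf}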